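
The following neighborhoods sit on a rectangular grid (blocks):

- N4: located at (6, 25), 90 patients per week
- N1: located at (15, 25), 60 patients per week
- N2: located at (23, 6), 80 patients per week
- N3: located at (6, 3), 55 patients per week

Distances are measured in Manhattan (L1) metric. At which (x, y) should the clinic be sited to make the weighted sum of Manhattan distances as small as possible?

Manhattan distance separates: Σwᵢ(|x−xᵢ|+|y−yᵢ|) = Σwᵢ|x−xᵢ| + Σwᵢ|y−yᵢ|, so x and y are optimised independently as 1-D weighted medians.
Total weight W = 285; half = 142.5.
x-coordinate, sorted with cumulative weight:
  x=6 (N4, w=90) cum 90
  x=6 (N3, w=55) cum 145  ← median
  x=15 (N1, w=60) cum 205
  x=23 (N2, w=80) cum 285
⇒ x* = 6
y-coordinate, sorted with cumulative weight:
  y=3 (N3, w=55) cum 55
  y=6 (N2, w=80) cum 135
  y=25 (N4, w=90) cum 225  ← median
  y=25 (N1, w=60) cum 285
⇒ y* = 25

(6, 25)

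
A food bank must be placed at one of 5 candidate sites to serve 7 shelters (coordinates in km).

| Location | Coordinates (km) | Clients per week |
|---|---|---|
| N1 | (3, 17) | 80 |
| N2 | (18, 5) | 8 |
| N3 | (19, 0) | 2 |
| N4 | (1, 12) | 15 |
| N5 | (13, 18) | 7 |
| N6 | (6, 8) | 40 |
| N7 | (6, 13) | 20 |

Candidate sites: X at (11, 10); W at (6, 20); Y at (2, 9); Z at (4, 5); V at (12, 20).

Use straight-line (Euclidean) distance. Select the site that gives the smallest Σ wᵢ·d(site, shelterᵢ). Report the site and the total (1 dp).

Y, total 1240.4 km

Total weighted distance at each candidate:
  X (11, 10): total = 1487.6
  W (6, 20): total = 1353.3
  Y (2, 9): total = 1240.4
  Z (4, 5): total = 1641.0
  V (12, 20): total = 1871.3
Minimum is at Y with total 1240.4 km.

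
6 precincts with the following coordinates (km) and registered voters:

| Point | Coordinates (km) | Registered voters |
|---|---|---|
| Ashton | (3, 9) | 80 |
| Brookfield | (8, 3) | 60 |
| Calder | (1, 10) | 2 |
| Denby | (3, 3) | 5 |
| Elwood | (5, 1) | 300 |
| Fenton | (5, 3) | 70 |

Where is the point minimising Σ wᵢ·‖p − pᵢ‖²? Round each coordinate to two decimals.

The minimiser of Σwᵢ‖p−pᵢ‖² is the weighted centroid p* = (Σwᵢpᵢ)/(Σwᵢ).
Σwᵢ = 517.
Σwᵢxᵢ = 80·3 + 60·8 + 2·1 + 5·3 + 300·5 + 70·5 = 2587.
Σwᵢyᵢ = 80·9 + 60·3 + 2·10 + 5·3 + 300·1 + 70·3 = 1445.
x* = 2587/517 = 5.00, y* = 1445/517 = 2.79.

(5.00, 2.79)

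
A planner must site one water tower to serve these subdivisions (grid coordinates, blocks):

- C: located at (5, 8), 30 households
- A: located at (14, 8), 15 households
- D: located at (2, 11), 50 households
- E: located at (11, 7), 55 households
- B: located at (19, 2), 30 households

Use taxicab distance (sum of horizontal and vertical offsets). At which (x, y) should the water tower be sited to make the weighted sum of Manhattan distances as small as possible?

Manhattan distance separates: Σwᵢ(|x−xᵢ|+|y−yᵢ|) = Σwᵢ|x−xᵢ| + Σwᵢ|y−yᵢ|, so x and y are optimised independently as 1-D weighted medians.
Total weight W = 180; half = 90.
x-coordinate, sorted with cumulative weight:
  x=2 (D, w=50) cum 50
  x=5 (C, w=30) cum 80
  x=11 (E, w=55) cum 135  ← median
  x=14 (A, w=15) cum 150
  x=19 (B, w=30) cum 180
⇒ x* = 11
y-coordinate, sorted with cumulative weight:
  y=2 (B, w=30) cum 30
  y=7 (E, w=55) cum 85
  y=8 (C, w=30) cum 115  ← median
  y=8 (A, w=15) cum 130
  y=11 (D, w=50) cum 180
⇒ y* = 8

(11, 8)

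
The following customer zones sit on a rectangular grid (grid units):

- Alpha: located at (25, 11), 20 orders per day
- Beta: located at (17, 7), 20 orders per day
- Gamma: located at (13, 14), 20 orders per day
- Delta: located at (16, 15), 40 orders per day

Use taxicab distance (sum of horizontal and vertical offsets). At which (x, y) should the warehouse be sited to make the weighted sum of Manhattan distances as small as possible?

Manhattan distance separates: Σwᵢ(|x−xᵢ|+|y−yᵢ|) = Σwᵢ|x−xᵢ| + Σwᵢ|y−yᵢ|, so x and y are optimised independently as 1-D weighted medians.
Total weight W = 100; half = 50.
x-coordinate, sorted with cumulative weight:
  x=13 (Gamma, w=20) cum 20
  x=16 (Delta, w=40) cum 60  ← median
  x=17 (Beta, w=20) cum 80
  x=25 (Alpha, w=20) cum 100
⇒ x* = 16
y-coordinate, sorted with cumulative weight:
  y=7 (Beta, w=20) cum 20
  y=11 (Alpha, w=20) cum 40
  y=14 (Gamma, w=20) cum 60  ← median
  y=15 (Delta, w=40) cum 100
⇒ y* = 14

(16, 14)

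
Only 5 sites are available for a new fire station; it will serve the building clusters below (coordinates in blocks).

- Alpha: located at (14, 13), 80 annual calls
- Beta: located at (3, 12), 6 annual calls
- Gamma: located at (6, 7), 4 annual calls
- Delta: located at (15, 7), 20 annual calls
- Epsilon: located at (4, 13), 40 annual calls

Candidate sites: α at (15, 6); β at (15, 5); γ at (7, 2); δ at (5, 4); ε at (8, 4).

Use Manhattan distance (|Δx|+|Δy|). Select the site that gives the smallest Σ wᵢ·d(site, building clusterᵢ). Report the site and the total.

α, total 1528 blocks

Total weighted distance at each candidate:
  α (15, 6): total = 1528
  β (15, 5): total = 1678
  γ (7, 2): total = 2368
  δ (5, 4): total = 2176
  ε (8, 4): total = 2018
Minimum is at α with total 1528 blocks.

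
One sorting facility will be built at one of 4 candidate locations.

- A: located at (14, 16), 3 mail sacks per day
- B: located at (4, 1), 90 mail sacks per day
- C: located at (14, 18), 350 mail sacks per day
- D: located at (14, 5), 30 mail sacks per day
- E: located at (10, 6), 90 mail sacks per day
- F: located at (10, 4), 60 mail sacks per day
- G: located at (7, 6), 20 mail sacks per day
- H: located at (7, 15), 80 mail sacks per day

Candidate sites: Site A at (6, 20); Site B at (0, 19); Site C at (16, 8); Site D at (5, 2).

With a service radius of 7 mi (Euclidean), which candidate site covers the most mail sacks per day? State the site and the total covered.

Coverage radius r = 7 mi; a point is covered iff (Δx)²+(Δy)² ≤ 7² = 49.
  Site A (6, 20): covers {H} → 80
  Site B (0, 19): covers {none} → 0
  Site C (16, 8): covers {D, E} → 120
  Site D (5, 2): covers {B, E, F, G} → 260
Maximum coverage at Site D: 260 mail sacks per day.

Site D, covering 260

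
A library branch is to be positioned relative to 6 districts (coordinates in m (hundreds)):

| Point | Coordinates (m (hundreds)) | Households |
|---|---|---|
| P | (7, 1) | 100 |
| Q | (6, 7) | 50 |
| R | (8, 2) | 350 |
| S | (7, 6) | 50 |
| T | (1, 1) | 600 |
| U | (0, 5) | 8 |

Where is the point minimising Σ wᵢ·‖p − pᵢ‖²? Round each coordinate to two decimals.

(4.10, 1.80)

The minimiser of Σwᵢ‖p−pᵢ‖² is the weighted centroid p* = (Σwᵢpᵢ)/(Σwᵢ).
Σwᵢ = 1158.
Σwᵢxᵢ = 100·7 + 50·6 + 350·8 + 50·7 + 600·1 + 8·0 = 4750.
Σwᵢyᵢ = 100·1 + 50·7 + 350·2 + 50·6 + 600·1 + 8·5 = 2090.
x* = 4750/1158 = 4.10, y* = 2090/1158 = 1.80.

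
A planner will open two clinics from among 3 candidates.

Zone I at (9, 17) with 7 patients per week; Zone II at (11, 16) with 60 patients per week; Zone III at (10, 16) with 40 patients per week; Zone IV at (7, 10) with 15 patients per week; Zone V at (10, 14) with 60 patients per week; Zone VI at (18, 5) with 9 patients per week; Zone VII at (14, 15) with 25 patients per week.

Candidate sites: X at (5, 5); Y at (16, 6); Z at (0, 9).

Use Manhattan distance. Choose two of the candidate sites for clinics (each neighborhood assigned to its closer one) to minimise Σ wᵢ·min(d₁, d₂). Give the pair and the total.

{X, Y}, total 2899

Evaluate every pair (each demand assigned to the nearer of the two):
  {X, Y}: total = 2899
  {Y, Z}: total = 2921
  {X, Z}: total = 3309
Best pair: {X, Y} with total 2899.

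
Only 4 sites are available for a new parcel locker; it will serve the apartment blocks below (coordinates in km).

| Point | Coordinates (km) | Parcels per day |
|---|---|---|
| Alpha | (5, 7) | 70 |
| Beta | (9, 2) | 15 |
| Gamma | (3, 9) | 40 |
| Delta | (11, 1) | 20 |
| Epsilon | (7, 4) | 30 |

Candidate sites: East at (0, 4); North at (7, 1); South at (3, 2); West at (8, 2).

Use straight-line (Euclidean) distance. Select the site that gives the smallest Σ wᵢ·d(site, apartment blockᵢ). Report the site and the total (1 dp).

Total weighted distance at each candidate:
  East (0, 4): total = 1217.7
  North (7, 1): total = 1004.0
  South (3, 2): total = 1042.4
  West (8, 2): total = 897.6
Minimum is at West with total 897.6 km.

West, total 897.6 km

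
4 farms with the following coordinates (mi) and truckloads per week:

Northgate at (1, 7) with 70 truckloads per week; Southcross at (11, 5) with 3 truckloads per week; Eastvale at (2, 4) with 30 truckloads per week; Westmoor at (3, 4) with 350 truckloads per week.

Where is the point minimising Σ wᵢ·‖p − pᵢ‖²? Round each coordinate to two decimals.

The minimiser of Σwᵢ‖p−pᵢ‖² is the weighted centroid p* = (Σwᵢpᵢ)/(Σwᵢ).
Σwᵢ = 453.
Σwᵢxᵢ = 70·1 + 3·11 + 30·2 + 350·3 = 1213.
Σwᵢyᵢ = 70·7 + 3·5 + 30·4 + 350·4 = 2025.
x* = 1213/453 = 2.68, y* = 2025/453 = 4.47.

(2.68, 4.47)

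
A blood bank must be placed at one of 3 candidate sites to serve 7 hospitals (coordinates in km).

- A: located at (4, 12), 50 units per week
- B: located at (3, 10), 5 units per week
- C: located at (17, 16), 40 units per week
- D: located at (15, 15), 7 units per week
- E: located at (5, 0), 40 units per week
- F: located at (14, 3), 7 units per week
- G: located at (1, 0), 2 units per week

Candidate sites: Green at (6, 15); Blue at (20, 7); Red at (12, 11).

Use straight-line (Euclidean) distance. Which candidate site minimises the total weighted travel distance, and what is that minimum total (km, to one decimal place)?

Red, total 1376.6 km

Total weighted distance at each candidate:
  Green (6, 15): total = 1448.2
  Blue (20, 7): total = 2123.1
  Red (12, 11): total = 1376.6
Minimum is at Red with total 1376.6 km.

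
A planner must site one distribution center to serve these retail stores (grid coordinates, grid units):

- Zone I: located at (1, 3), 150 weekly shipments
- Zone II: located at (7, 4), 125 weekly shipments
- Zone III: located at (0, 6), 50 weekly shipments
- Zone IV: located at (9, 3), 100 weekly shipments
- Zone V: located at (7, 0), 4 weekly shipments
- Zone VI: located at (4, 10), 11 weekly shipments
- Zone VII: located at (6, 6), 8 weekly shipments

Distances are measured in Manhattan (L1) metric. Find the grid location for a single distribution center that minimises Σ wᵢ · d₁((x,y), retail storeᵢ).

(7, 3)

Manhattan distance separates: Σwᵢ(|x−xᵢ|+|y−yᵢ|) = Σwᵢ|x−xᵢ| + Σwᵢ|y−yᵢ|, so x and y are optimised independently as 1-D weighted medians.
Total weight W = 448; half = 224.
x-coordinate, sorted with cumulative weight:
  x=0 (Zone III, w=50) cum 50
  x=1 (Zone I, w=150) cum 200
  x=4 (Zone VI, w=11) cum 211
  x=6 (Zone VII, w=8) cum 219
  x=7 (Zone II, w=125) cum 344  ← median
  x=7 (Zone V, w=4) cum 348
  x=9 (Zone IV, w=100) cum 448
⇒ x* = 7
y-coordinate, sorted with cumulative weight:
  y=0 (Zone V, w=4) cum 4
  y=3 (Zone I, w=150) cum 154
  y=3 (Zone IV, w=100) cum 254  ← median
  y=4 (Zone II, w=125) cum 379
  y=6 (Zone III, w=50) cum 429
  y=6 (Zone VII, w=8) cum 437
  y=10 (Zone VI, w=11) cum 448
⇒ y* = 3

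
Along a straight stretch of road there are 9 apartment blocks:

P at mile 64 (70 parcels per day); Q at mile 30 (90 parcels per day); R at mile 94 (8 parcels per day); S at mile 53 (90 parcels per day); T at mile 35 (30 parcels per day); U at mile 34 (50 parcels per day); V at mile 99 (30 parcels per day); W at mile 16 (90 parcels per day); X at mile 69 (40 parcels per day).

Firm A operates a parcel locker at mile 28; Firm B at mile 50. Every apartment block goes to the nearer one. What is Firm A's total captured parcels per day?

260

The indifferent point is the midpoint (28+50)/2 = 39; apartment blocks left of it (closer to Firm A at 28) go to Firm A, those right go to Firm B.
  W at 16 (w=90) → Firm A
  Q at 30 (w=90) → Firm A
  U at 34 (w=50) → Firm A
  T at 35 (w=30) → Firm A
  S at 53 (w=90) → Firm B
  P at 64 (w=70) → Firm B
  X at 69 (w=40) → Firm B
  R at 94 (w=8) → Firm B
  V at 99 (w=30) → Firm B
Firm A captures 260; Firm B captures 238.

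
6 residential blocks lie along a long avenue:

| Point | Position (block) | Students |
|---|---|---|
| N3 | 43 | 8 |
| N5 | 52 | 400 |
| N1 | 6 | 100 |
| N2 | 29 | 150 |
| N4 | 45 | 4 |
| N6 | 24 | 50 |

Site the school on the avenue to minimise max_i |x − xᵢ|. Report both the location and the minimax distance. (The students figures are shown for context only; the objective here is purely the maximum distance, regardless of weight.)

The 1-center on a line is the midpoint of the two extreme points: leftmost at 6, rightmost at 52.
Optimal location = (6 + 52)/2 = 29; maximum distance = (52 − 6)/2 = 23.

location 29, max distance 23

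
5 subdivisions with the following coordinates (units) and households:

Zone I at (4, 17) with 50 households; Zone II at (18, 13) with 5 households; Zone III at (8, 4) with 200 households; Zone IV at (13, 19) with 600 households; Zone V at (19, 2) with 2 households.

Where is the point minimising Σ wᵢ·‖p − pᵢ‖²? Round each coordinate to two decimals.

The minimiser of Σwᵢ‖p−pᵢ‖² is the weighted centroid p* = (Σwᵢpᵢ)/(Σwᵢ).
Σwᵢ = 857.
Σwᵢxᵢ = 50·4 + 5·18 + 200·8 + 600·13 + 2·19 = 9728.
Σwᵢyᵢ = 50·17 + 5·13 + 200·4 + 600·19 + 2·2 = 13119.
x* = 9728/857 = 11.35, y* = 13119/857 = 15.31.

(11.35, 15.31)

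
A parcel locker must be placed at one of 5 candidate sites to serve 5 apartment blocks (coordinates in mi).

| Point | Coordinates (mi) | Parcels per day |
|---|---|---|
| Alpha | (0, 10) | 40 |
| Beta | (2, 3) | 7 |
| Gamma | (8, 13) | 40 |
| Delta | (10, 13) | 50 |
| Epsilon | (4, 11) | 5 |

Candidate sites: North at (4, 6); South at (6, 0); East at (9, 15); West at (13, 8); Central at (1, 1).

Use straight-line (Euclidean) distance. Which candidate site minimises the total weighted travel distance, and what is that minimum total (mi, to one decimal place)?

East, total 742.3 mi

Total weighted distance at each candidate:
  North (4, 6): total = 1060.0
  South (6, 0): total = 1763.6
  East (9, 15): total = 742.3
  West (13, 8): total = 1232.5
  Central (1, 1): total = 1735.8
Minimum is at East with total 742.3 mi.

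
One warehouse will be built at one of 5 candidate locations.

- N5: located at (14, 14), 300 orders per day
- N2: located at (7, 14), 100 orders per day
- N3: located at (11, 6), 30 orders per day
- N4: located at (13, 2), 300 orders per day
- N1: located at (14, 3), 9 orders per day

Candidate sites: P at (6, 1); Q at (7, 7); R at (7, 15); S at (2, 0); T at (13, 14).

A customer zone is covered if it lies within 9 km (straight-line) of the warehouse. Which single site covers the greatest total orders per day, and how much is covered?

Q, covering 439

Coverage radius r = 9 km; a point is covered iff (Δx)²+(Δy)² ≤ 9² = 81.
  P (6, 1): covers {N3, N4, N1} → 339
  Q (7, 7): covers {N2, N3, N4, N1} → 439
  R (7, 15): covers {N5, N2} → 400
  S (2, 0): covers {none} → 0
  T (13, 14): covers {N5, N2, N3} → 430
Maximum coverage at Q: 439 orders per day.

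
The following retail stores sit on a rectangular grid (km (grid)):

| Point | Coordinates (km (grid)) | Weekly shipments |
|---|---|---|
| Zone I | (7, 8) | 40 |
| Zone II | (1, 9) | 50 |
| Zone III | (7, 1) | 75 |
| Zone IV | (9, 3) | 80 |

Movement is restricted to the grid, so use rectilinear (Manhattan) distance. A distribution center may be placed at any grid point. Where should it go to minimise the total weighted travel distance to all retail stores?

Manhattan distance separates: Σwᵢ(|x−xᵢ|+|y−yᵢ|) = Σwᵢ|x−xᵢ| + Σwᵢ|y−yᵢ|, so x and y are optimised independently as 1-D weighted medians.
Total weight W = 245; half = 122.5.
x-coordinate, sorted with cumulative weight:
  x=1 (Zone II, w=50) cum 50
  x=7 (Zone I, w=40) cum 90
  x=7 (Zone III, w=75) cum 165  ← median
  x=9 (Zone IV, w=80) cum 245
⇒ x* = 7
y-coordinate, sorted with cumulative weight:
  y=1 (Zone III, w=75) cum 75
  y=3 (Zone IV, w=80) cum 155  ← median
  y=8 (Zone I, w=40) cum 195
  y=9 (Zone II, w=50) cum 245
⇒ y* = 3

(7, 3)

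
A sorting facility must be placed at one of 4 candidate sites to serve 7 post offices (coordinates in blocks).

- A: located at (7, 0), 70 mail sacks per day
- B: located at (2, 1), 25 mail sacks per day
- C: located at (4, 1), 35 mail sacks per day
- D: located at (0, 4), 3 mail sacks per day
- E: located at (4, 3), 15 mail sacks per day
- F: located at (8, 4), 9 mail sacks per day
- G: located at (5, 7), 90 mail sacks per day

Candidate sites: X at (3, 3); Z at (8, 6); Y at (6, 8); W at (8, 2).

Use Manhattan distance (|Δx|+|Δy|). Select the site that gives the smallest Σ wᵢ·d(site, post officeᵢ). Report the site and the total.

X, total 1291 blocks

Total weighted distance at each candidate:
  X (3, 3): total = 1291
  Z (8, 6): total = 1593
  Y (6, 8): total = 1589
  W (8, 2): total = 1403
Minimum is at X with total 1291 blocks.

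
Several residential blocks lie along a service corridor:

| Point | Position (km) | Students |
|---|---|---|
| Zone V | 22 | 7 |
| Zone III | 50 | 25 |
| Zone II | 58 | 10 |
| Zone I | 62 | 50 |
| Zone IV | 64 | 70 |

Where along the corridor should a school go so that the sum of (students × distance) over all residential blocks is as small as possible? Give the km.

x = 62

For a sum of weighted absolute distances on a line, the optimum is the weighted median (not the mean). Total weight W = 162; half-weight = 81.
Sort by position and accumulate weight:
  km 22 (Zone V, w=7) → cum 7
  km 50 (Zone III, w=25) → cum 32
  km 58 (Zone II, w=10) → cum 42
  km 62 (Zone I, w=50) → cum 92  ≥ 81 → median here
  km 64 (Zone IV, w=70) → cum 162
Optimal location: km 62.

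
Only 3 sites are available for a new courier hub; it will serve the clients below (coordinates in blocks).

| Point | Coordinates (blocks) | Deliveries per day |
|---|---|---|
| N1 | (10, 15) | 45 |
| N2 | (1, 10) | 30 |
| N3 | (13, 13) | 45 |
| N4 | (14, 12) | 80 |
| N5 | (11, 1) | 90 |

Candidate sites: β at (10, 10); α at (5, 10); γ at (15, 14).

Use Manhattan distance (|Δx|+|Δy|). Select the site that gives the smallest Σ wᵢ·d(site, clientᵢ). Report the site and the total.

Total weighted distance at each candidate:
  β (10, 10): total = 2145
  α (5, 10): total = 3295
  γ (15, 14): total = 2715
Minimum is at β with total 2145 blocks.

β, total 2145 blocks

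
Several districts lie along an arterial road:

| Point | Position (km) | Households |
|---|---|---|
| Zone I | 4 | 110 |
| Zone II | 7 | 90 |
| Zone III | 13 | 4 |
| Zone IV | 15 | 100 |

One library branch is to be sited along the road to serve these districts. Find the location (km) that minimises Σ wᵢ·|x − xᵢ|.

x = 7

For a sum of weighted absolute distances on a line, the optimum is the weighted median (not the mean). Total weight W = 304; half-weight = 152.
Sort by position and accumulate weight:
  km 4 (Zone I, w=110) → cum 110
  km 7 (Zone II, w=90) → cum 200  ≥ 152 → median here
  km 13 (Zone III, w=4) → cum 204
  km 15 (Zone IV, w=100) → cum 304
Optimal location: km 7.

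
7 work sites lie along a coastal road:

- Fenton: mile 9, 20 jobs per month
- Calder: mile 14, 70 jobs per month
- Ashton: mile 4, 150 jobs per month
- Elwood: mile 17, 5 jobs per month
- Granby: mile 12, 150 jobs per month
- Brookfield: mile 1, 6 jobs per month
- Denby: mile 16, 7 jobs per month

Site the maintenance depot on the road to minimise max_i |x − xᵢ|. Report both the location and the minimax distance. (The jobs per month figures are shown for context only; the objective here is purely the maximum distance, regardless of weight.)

The 1-center on a line is the midpoint of the two extreme points: leftmost at 1, rightmost at 17.
Optimal location = (1 + 17)/2 = 9; maximum distance = (17 − 1)/2 = 8.

location 9, max distance 8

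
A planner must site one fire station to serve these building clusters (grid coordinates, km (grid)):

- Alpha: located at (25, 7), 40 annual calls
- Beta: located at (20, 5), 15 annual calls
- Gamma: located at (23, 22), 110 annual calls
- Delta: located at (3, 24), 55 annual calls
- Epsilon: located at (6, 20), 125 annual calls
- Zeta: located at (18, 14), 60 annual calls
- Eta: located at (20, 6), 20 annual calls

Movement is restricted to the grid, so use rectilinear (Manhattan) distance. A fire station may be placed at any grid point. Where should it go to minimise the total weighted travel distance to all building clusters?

Manhattan distance separates: Σwᵢ(|x−xᵢ|+|y−yᵢ|) = Σwᵢ|x−xᵢ| + Σwᵢ|y−yᵢ|, so x and y are optimised independently as 1-D weighted medians.
Total weight W = 425; half = 212.5.
x-coordinate, sorted with cumulative weight:
  x=3 (Delta, w=55) cum 55
  x=6 (Epsilon, w=125) cum 180
  x=18 (Zeta, w=60) cum 240  ← median
  x=20 (Beta, w=15) cum 255
  x=20 (Eta, w=20) cum 275
  x=23 (Gamma, w=110) cum 385
  x=25 (Alpha, w=40) cum 425
⇒ x* = 18
y-coordinate, sorted with cumulative weight:
  y=5 (Beta, w=15) cum 15
  y=6 (Eta, w=20) cum 35
  y=7 (Alpha, w=40) cum 75
  y=14 (Zeta, w=60) cum 135
  y=20 (Epsilon, w=125) cum 260  ← median
  y=22 (Gamma, w=110) cum 370
  y=24 (Delta, w=55) cum 425
⇒ y* = 20

(18, 20)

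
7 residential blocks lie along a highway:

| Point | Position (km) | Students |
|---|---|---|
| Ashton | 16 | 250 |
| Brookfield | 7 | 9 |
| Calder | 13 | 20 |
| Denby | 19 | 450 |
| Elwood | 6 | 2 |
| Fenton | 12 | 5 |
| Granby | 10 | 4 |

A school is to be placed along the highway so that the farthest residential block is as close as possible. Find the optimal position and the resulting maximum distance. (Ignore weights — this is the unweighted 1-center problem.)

location 12.5, max distance 6.5

The 1-center on a line is the midpoint of the two extreme points: leftmost at 6, rightmost at 19.
Optimal location = (6 + 19)/2 = 12.5; maximum distance = (19 − 6)/2 = 6.5.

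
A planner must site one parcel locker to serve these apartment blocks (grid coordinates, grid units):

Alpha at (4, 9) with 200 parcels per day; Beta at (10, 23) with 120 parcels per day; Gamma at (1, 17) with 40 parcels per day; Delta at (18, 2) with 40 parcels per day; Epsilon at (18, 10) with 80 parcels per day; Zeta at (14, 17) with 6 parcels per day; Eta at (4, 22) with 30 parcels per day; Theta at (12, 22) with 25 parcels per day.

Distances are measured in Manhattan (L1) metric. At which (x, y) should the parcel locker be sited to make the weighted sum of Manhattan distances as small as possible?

(10, 10)

Manhattan distance separates: Σwᵢ(|x−xᵢ|+|y−yᵢ|) = Σwᵢ|x−xᵢ| + Σwᵢ|y−yᵢ|, so x and y are optimised independently as 1-D weighted medians.
Total weight W = 541; half = 270.5.
x-coordinate, sorted with cumulative weight:
  x=1 (Gamma, w=40) cum 40
  x=4 (Alpha, w=200) cum 240
  x=4 (Eta, w=30) cum 270
  x=10 (Beta, w=120) cum 390  ← median
  x=12 (Theta, w=25) cum 415
  x=14 (Zeta, w=6) cum 421
  x=18 (Delta, w=40) cum 461
  x=18 (Epsilon, w=80) cum 541
⇒ x* = 10
y-coordinate, sorted with cumulative weight:
  y=2 (Delta, w=40) cum 40
  y=9 (Alpha, w=200) cum 240
  y=10 (Epsilon, w=80) cum 320  ← median
  y=17 (Gamma, w=40) cum 360
  y=17 (Zeta, w=6) cum 366
  y=22 (Eta, w=30) cum 396
  y=22 (Theta, w=25) cum 421
  y=23 (Beta, w=120) cum 541
⇒ y* = 10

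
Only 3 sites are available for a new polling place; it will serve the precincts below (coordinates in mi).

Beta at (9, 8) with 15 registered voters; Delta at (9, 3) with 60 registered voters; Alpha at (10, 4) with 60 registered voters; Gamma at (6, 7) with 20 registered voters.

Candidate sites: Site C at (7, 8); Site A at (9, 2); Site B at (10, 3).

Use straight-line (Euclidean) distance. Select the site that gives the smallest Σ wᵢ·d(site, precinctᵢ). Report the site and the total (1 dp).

Site B, total 309.6 mi

Total weighted distance at each candidate:
  Site C (7, 8): total = 681.4
  Site A (9, 2): total = 400.8
  Site B (10, 3): total = 309.6
Minimum is at Site B with total 309.6 mi.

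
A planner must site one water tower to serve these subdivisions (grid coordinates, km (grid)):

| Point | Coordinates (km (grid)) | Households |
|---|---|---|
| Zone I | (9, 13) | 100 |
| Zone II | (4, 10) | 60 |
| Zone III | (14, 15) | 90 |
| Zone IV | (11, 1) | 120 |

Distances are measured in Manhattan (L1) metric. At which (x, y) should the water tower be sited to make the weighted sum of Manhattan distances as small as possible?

Manhattan distance separates: Σwᵢ(|x−xᵢ|+|y−yᵢ|) = Σwᵢ|x−xᵢ| + Σwᵢ|y−yᵢ|, so x and y are optimised independently as 1-D weighted medians.
Total weight W = 370; half = 185.
x-coordinate, sorted with cumulative weight:
  x=4 (Zone II, w=60) cum 60
  x=9 (Zone I, w=100) cum 160
  x=11 (Zone IV, w=120) cum 280  ← median
  x=14 (Zone III, w=90) cum 370
⇒ x* = 11
y-coordinate, sorted with cumulative weight:
  y=1 (Zone IV, w=120) cum 120
  y=10 (Zone II, w=60) cum 180
  y=13 (Zone I, w=100) cum 280  ← median
  y=15 (Zone III, w=90) cum 370
⇒ y* = 13

(11, 13)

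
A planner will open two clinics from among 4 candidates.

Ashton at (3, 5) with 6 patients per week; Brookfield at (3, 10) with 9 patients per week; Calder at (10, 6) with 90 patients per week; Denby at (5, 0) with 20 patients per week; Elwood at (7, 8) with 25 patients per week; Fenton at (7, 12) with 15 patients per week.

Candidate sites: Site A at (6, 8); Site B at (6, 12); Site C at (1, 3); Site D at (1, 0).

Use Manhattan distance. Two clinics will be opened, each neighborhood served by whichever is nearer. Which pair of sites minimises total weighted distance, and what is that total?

Evaluate every pair (each demand assigned to the nearer of the two):
  {Site A, Site D}: total = 801
  {Site A, Site B}: total = 841
  {Site A, Site C}: total = 849
  {Site B, Site D}: total = 1207
  {Site B, Site C}: total = 1249
  {Site C, Site D}: total = 1765
Best pair: {Site A, Site D} with total 801.

{Site A, Site D}, total 801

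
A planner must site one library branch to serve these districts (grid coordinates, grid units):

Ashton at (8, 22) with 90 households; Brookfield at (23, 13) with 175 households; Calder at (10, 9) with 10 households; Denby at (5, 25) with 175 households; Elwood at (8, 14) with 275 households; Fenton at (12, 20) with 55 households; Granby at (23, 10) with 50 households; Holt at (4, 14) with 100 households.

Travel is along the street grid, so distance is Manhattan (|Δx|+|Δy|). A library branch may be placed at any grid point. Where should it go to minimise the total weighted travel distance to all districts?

Manhattan distance separates: Σwᵢ(|x−xᵢ|+|y−yᵢ|) = Σwᵢ|x−xᵢ| + Σwᵢ|y−yᵢ|, so x and y are optimised independently as 1-D weighted medians.
Total weight W = 930; half = 465.
x-coordinate, sorted with cumulative weight:
  x=4 (Holt, w=100) cum 100
  x=5 (Denby, w=175) cum 275
  x=8 (Ashton, w=90) cum 365
  x=8 (Elwood, w=275) cum 640  ← median
  x=10 (Calder, w=10) cum 650
  x=12 (Fenton, w=55) cum 705
  x=23 (Brookfield, w=175) cum 880
  x=23 (Granby, w=50) cum 930
⇒ x* = 8
y-coordinate, sorted with cumulative weight:
  y=9 (Calder, w=10) cum 10
  y=10 (Granby, w=50) cum 60
  y=13 (Brookfield, w=175) cum 235
  y=14 (Elwood, w=275) cum 510  ← median
  y=14 (Holt, w=100) cum 610
  y=20 (Fenton, w=55) cum 665
  y=22 (Ashton, w=90) cum 755
  y=25 (Denby, w=175) cum 930
⇒ y* = 14

(8, 14)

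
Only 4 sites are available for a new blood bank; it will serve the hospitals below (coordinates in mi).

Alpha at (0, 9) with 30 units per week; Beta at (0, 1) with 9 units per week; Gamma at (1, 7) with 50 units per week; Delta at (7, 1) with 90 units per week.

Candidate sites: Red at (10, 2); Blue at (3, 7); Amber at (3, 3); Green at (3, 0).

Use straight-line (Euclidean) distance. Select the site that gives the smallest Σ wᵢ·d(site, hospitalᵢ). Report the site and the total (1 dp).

Total weighted distance at each candidate:
  Red (10, 2): total = 1256.0
  Blue (3, 7): total = 917.5
  Amber (3, 3): total = 859.8
  Green (3, 0): total = 1048.2
Minimum is at Amber with total 859.8 mi.

Amber, total 859.8 mi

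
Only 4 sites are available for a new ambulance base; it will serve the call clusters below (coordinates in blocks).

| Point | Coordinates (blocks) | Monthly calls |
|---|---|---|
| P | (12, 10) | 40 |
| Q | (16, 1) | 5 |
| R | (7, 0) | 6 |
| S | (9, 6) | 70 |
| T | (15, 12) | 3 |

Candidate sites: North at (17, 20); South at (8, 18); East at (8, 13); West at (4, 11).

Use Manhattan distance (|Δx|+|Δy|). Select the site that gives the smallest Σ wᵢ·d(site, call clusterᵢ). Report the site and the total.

Total weighted distance at each candidate:
  North (17, 20): total = 2450
  South (8, 18): total = 1668
  East (8, 13): total = 1048
  West (4, 11): total = 1290
Minimum is at East with total 1048 blocks.

East, total 1048 blocks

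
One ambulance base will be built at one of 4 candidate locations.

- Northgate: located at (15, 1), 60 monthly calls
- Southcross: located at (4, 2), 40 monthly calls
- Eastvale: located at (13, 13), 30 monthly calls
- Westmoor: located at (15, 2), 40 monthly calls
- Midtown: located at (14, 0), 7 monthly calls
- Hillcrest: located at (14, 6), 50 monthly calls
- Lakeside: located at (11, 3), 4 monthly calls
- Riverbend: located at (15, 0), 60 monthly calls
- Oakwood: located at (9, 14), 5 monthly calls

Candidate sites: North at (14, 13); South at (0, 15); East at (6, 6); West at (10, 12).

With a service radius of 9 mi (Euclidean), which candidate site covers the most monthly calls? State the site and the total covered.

East, covering 99

Coverage radius r = 9 mi; a point is covered iff (Δx)²+(Δy)² ≤ 9² = 81.
  North (14, 13): covers {Eastvale, Hillcrest, Oakwood} → 85
  South (0, 15): covers {none} → 0
  East (6, 6): covers {Southcross, Hillcrest, Lakeside, Oakwood} → 99
  West (10, 12): covers {Eastvale, Hillcrest, Oakwood} → 85
Maximum coverage at East: 99 monthly calls.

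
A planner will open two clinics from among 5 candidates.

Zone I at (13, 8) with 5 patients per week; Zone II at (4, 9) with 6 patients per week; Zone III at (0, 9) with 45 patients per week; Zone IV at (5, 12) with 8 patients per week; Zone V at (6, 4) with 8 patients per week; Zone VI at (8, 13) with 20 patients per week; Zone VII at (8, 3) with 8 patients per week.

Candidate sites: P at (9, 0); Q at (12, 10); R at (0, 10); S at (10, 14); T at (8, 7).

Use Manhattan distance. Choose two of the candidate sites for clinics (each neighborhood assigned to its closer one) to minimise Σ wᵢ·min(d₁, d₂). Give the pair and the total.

Evaluate every pair (each demand assigned to the nearer of the two):
  {R, T}: total = 353
  {R, S}: total = 436
  {Q, R}: total = 470
  {P, R}: total = 499
  {S, T}: total = 704
  {Q, T}: total = 757
  {P, T}: total = 772
  {P, Q}: total = 954
  {Q, S}: total = 954
  {P, S}: total = 990
Best pair: {R, T} with total 353.

{R, T}, total 353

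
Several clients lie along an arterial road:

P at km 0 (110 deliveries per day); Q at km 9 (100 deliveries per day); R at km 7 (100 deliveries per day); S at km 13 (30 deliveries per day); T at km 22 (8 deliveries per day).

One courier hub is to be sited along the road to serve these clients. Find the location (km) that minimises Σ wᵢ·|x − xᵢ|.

For a sum of weighted absolute distances on a line, the optimum is the weighted median (not the mean). Total weight W = 348; half-weight = 174.
Sort by position and accumulate weight:
  km 0 (P, w=110) → cum 110
  km 7 (R, w=100) → cum 210  ≥ 174 → median here
  km 9 (Q, w=100) → cum 310
  km 13 (S, w=30) → cum 340
  km 22 (T, w=8) → cum 348
Optimal location: km 7.

x = 7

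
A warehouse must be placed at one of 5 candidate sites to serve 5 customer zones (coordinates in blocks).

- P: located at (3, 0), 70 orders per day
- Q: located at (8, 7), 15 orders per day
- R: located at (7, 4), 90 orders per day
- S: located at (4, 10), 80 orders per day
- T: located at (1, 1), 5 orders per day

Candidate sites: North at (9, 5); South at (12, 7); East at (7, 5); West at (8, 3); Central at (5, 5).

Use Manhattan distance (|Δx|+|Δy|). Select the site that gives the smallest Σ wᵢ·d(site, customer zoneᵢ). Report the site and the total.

Central, total 1355 blocks

Total weighted distance at each candidate:
  North (9, 5): total = 1945
  South (12, 7): total = 2865
  East (7, 5): total = 1455
  West (8, 3): total = 1725
  Central (5, 5): total = 1355
Minimum is at Central with total 1355 blocks.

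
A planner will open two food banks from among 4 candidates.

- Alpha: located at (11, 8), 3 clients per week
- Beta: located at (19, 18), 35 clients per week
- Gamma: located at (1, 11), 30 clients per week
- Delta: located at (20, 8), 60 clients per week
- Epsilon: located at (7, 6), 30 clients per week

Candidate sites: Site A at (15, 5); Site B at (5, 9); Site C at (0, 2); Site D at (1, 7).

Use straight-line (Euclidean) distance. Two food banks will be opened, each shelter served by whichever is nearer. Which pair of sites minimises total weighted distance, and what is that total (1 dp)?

Evaluate every pair (each demand assigned to the nearer of the two):
  {Site A, Site B}: total = 1083.2
  {Site A, Site D}: total = 1143.4
  {Site A, Site C}: total = 1354.4
  {Site B, Site D}: total = 1730.9
  {Site B, Site C}: total = 1745.1
  {Site C, Site D}: total = 2212.5
Best pair: {Site A, Site B} with total 1083.2.

{Site A, Site B}, total 1083.2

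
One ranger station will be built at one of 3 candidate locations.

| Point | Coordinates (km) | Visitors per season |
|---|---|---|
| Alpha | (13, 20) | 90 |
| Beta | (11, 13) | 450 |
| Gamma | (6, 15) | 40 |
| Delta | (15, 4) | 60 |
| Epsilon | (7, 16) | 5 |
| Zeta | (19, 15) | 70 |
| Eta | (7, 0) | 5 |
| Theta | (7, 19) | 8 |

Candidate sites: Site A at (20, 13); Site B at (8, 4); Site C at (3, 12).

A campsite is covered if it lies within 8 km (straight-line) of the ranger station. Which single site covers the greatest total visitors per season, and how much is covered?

Site A, covering 70

Coverage radius r = 8 km; a point is covered iff (Δx)²+(Δy)² ≤ 8² = 64.
  Site A (20, 13): covers {Zeta} → 70
  Site B (8, 4): covers {Delta, Eta} → 65
  Site C (3, 12): covers {Gamma, Epsilon} → 45
Maximum coverage at Site A: 70 visitors per season.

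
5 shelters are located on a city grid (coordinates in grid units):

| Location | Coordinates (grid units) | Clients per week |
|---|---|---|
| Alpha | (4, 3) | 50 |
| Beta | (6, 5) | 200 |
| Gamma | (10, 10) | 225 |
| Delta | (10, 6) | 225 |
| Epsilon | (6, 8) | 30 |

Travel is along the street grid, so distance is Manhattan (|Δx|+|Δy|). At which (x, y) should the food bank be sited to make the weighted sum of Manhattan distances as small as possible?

Manhattan distance separates: Σwᵢ(|x−xᵢ|+|y−yᵢ|) = Σwᵢ|x−xᵢ| + Σwᵢ|y−yᵢ|, so x and y are optimised independently as 1-D weighted medians.
Total weight W = 730; half = 365.
x-coordinate, sorted with cumulative weight:
  x=4 (Alpha, w=50) cum 50
  x=6 (Beta, w=200) cum 250
  x=6 (Epsilon, w=30) cum 280
  x=10 (Gamma, w=225) cum 505  ← median
  x=10 (Delta, w=225) cum 730
⇒ x* = 10
y-coordinate, sorted with cumulative weight:
  y=3 (Alpha, w=50) cum 50
  y=5 (Beta, w=200) cum 250
  y=6 (Delta, w=225) cum 475  ← median
  y=8 (Epsilon, w=30) cum 505
  y=10 (Gamma, w=225) cum 730
⇒ y* = 6

(10, 6)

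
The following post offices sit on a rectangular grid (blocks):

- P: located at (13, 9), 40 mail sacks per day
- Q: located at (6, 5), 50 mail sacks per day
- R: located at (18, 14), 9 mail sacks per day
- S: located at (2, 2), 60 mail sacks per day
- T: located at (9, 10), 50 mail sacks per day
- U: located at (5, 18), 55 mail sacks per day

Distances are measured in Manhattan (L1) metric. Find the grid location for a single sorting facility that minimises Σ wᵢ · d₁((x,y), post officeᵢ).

Manhattan distance separates: Σwᵢ(|x−xᵢ|+|y−yᵢ|) = Σwᵢ|x−xᵢ| + Σwᵢ|y−yᵢ|, so x and y are optimised independently as 1-D weighted medians.
Total weight W = 264; half = 132.
x-coordinate, sorted with cumulative weight:
  x=2 (S, w=60) cum 60
  x=5 (U, w=55) cum 115
  x=6 (Q, w=50) cum 165  ← median
  x=9 (T, w=50) cum 215
  x=13 (P, w=40) cum 255
  x=18 (R, w=9) cum 264
⇒ x* = 6
y-coordinate, sorted with cumulative weight:
  y=2 (S, w=60) cum 60
  y=5 (Q, w=50) cum 110
  y=9 (P, w=40) cum 150  ← median
  y=10 (T, w=50) cum 200
  y=14 (R, w=9) cum 209
  y=18 (U, w=55) cum 264
⇒ y* = 9

(6, 9)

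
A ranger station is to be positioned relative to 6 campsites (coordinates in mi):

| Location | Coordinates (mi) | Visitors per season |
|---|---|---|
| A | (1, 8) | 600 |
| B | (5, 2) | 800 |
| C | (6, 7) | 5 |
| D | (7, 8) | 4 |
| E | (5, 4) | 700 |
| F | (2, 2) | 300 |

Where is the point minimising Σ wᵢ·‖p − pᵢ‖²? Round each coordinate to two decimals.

The minimiser of Σwᵢ‖p−pᵢ‖² is the weighted centroid p* = (Σwᵢpᵢ)/(Σwᵢ).
Σwᵢ = 2409.
Σwᵢxᵢ = 600·1 + 800·5 + 5·6 + 4·7 + 700·5 + 300·2 = 8758.
Σwᵢyᵢ = 600·8 + 800·2 + 5·7 + 4·8 + 700·4 + 300·2 = 9867.
x* = 8758/2409 = 3.64, y* = 9867/2409 = 4.10.

(3.64, 4.10)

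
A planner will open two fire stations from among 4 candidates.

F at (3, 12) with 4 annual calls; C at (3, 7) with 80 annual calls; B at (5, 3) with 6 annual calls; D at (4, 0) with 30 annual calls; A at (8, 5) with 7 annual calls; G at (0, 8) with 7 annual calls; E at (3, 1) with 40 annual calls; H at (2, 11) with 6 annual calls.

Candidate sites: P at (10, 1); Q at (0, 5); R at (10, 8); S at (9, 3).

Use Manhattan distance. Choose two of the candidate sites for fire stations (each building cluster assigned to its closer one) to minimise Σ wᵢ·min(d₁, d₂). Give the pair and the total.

{Q, S}, total 1074

Evaluate every pair (each demand assigned to the nearer of the two):
  {Q, S}: total = 1074
  {P, Q}: total = 1083
  {Q, R}: total = 1136
  {P, R}: total = 1387
  {R, S}: total = 1425
  {P, S}: total = 1583
Best pair: {Q, S} with total 1074.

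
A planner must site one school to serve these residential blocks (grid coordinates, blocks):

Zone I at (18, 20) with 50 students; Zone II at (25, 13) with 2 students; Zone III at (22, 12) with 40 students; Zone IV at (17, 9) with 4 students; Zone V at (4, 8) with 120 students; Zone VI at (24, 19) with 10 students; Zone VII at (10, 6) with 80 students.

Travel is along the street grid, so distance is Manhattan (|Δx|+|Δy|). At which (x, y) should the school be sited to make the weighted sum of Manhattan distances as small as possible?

(10, 8)

Manhattan distance separates: Σwᵢ(|x−xᵢ|+|y−yᵢ|) = Σwᵢ|x−xᵢ| + Σwᵢ|y−yᵢ|, so x and y are optimised independently as 1-D weighted medians.
Total weight W = 306; half = 153.
x-coordinate, sorted with cumulative weight:
  x=4 (Zone V, w=120) cum 120
  x=10 (Zone VII, w=80) cum 200  ← median
  x=17 (Zone IV, w=4) cum 204
  x=18 (Zone I, w=50) cum 254
  x=22 (Zone III, w=40) cum 294
  x=24 (Zone VI, w=10) cum 304
  x=25 (Zone II, w=2) cum 306
⇒ x* = 10
y-coordinate, sorted with cumulative weight:
  y=6 (Zone VII, w=80) cum 80
  y=8 (Zone V, w=120) cum 200  ← median
  y=9 (Zone IV, w=4) cum 204
  y=12 (Zone III, w=40) cum 244
  y=13 (Zone II, w=2) cum 246
  y=19 (Zone VI, w=10) cum 256
  y=20 (Zone I, w=50) cum 306
⇒ y* = 8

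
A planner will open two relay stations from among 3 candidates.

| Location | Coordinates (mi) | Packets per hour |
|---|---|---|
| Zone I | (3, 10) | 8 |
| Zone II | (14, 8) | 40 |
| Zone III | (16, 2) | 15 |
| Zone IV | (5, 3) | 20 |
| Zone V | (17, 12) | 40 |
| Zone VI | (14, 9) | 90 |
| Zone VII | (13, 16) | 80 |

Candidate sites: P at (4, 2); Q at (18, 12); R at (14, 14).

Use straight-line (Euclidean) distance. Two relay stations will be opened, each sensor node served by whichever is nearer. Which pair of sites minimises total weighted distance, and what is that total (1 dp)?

Evaluate every pair (each demand assigned to the nearer of the two):
  {P, R}: total = 1285.9
  {Q, R}: total = 1426.0
  {P, Q}: total = 1474.3
Best pair: {P, R} with total 1285.9.

{P, R}, total 1285.9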